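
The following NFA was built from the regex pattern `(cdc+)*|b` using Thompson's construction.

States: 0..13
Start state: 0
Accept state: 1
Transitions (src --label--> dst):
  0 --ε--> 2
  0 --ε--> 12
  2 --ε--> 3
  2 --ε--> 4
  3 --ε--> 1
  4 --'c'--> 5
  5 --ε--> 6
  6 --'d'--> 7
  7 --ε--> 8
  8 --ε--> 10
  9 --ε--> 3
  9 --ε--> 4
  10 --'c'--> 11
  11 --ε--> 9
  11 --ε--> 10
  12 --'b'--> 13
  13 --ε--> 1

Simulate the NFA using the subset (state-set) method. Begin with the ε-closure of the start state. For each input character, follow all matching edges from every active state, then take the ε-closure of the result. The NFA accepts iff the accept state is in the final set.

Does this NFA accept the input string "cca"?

Answer: REJECT

Steps:
start: ε-closure({0}) = {0,1,2,3,4,12}
'c' @ 1: {5,6}
'c' @ 2: {}  — no active states
rest 'a' ignored (set empty)
after full input: {}  (accept=1 not in)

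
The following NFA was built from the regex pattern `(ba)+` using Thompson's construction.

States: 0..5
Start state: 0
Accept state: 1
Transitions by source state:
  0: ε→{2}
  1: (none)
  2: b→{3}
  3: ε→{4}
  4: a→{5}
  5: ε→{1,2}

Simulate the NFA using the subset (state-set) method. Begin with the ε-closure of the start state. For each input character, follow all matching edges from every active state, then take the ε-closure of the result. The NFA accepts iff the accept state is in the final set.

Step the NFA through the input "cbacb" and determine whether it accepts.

Answer: REJECT

Derivation:
initial (ε-close {0}): {0,2}
'c' @ 1: {}  — dead — no transitions
rest 'bacb' ignored (set empty)
after full input: {}  (accept=1 not in)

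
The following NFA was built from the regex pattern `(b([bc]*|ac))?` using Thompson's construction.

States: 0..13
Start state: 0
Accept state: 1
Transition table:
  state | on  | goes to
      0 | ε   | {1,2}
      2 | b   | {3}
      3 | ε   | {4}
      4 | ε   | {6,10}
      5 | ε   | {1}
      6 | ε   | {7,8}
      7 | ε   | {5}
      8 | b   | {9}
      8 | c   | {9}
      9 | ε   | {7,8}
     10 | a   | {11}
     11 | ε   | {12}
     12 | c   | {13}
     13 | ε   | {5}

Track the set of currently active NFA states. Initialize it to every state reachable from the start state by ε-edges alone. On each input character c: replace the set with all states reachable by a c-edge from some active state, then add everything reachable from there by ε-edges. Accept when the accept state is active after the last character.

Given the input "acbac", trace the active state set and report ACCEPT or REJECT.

Answer: REJECT

Derivation:
initial (ε-close {0}): {0,1,2}
'a' @ 1: {}  — state set empty
rest 'cbac' ignored (set empty)
end set {} — state 1 not in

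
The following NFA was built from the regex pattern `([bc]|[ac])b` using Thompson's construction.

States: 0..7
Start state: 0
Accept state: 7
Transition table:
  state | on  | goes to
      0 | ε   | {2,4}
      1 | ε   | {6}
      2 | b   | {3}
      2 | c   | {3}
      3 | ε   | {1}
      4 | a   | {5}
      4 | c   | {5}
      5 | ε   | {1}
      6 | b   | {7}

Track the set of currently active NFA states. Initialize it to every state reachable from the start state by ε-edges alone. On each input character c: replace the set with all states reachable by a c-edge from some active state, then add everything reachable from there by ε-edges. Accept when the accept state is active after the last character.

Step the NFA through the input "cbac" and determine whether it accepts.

Answer: REJECT

Derivation:
S₀ = ε-closure({0}) = {0,2,4}
'c' @ 1: {1,3,5,6}
'b' @ 2: {7}  [accepting]
'a' @ 3: {}  — state set empty
rest 'c' ignored (set empty)
end set {} — state 7 not in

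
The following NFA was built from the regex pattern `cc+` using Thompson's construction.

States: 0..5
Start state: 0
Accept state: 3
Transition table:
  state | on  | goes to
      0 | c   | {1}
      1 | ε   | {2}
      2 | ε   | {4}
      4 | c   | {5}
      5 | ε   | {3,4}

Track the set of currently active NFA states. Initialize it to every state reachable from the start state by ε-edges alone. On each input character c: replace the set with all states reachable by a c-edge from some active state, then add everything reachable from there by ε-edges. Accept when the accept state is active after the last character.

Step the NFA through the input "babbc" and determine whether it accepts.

S₀ = ε-closure({0}) = {0}
'b' @ 1: {}  — state set empty
rest 'abbc' ignored (set empty)
final: {}; accept 3 not in set

Answer: REJECT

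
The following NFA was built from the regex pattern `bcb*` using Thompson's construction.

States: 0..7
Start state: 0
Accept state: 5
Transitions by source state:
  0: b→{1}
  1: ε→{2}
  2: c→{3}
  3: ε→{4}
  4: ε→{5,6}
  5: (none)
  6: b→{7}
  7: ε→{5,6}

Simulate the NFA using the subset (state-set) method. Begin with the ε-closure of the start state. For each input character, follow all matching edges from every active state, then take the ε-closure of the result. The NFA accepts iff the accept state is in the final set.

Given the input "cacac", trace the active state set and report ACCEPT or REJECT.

Answer: REJECT

Derivation:
start: ε-closure({0}) = {0}
'c' @ 1: {}  — dead — no transitions
rest 'acac' ignored (set empty)
end set {} — state 5 not in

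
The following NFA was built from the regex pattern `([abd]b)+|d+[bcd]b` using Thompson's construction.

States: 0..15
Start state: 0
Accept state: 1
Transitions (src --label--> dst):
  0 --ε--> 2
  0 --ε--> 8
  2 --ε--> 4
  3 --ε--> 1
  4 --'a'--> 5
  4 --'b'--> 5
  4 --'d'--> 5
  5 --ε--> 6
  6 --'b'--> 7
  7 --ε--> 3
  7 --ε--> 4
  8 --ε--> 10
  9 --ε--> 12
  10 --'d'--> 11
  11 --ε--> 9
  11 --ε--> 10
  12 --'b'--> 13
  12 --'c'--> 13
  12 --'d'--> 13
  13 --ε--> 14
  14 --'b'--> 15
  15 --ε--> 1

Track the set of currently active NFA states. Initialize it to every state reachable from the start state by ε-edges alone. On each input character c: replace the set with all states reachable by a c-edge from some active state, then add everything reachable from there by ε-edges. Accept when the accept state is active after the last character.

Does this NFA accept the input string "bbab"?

initial (ε-close {0}): {0,2,4,8,10}
'b' @ 1: {5,6}
'b' @ 2: {1,3,4,7}  [accepting]
'a' @ 3: {5,6}
'b' @ 4: {1,3,4,7}  [accepting]
end set {1,3,4,7} — state 1 in

Answer: ACCEPT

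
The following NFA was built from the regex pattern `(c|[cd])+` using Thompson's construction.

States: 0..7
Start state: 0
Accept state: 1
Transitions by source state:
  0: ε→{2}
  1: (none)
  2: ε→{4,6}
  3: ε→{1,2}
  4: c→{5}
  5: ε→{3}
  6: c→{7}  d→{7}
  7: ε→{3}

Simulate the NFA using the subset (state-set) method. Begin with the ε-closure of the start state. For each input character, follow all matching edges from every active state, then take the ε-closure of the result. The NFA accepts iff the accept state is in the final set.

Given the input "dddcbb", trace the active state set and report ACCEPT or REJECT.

Answer: REJECT

Trace:
start: ε-closure({0}) = {0,2,4,6}
'd' @ 1: {1,2,3,4,6,7}  (accept∈set)
'd' @ 2: {1,2,3,4,6,7}  (accept∈set)
'd' @ 3: {1,2,3,4,6,7}  (accept∈set)
'c' @ 4: {1,2,3,4,5,6,7}  (accept∈set)
'b' @ 5: {}  — no active states
rest 'b' ignored (set empty)
after full input: {}  (accept=1 not in)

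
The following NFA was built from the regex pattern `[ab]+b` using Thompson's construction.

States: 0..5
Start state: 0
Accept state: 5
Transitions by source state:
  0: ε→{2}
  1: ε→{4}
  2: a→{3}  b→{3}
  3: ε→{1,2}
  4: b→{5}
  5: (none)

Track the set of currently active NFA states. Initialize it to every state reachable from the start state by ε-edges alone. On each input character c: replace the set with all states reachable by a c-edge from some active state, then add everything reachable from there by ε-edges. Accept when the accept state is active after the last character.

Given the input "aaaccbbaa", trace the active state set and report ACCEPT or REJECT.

Answer: REJECT

Steps:
S₀ = ε-closure({0}) = {0,2}
'a' @ 1: {1,2,3,4}
'a' @ 2: {1,2,3,4}
'a' @ 3: {1,2,3,4}
'c' @ 4: {}  — no active states
rest 'cbbaa' ignored (set empty)
after full input: {}  (accept=5 not in)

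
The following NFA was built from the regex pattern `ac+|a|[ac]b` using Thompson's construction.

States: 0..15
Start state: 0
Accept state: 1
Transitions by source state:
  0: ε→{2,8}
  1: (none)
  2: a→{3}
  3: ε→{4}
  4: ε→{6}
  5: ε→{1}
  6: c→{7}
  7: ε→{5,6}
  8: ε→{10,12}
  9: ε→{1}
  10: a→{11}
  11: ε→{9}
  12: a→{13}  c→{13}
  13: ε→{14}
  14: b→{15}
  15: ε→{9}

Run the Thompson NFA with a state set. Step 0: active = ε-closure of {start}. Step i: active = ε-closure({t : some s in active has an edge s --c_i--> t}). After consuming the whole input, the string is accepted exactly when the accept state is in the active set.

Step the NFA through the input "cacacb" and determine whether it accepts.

Answer: REJECT

Trace:
S₀ = ε-closure({0}) = {0,2,8,10,12}
'c' @ 1: {13,14}
'a' @ 2: {}  — dead — no transitions
rest 'cacb' ignored (set empty)
final: {}; accept 1 not in set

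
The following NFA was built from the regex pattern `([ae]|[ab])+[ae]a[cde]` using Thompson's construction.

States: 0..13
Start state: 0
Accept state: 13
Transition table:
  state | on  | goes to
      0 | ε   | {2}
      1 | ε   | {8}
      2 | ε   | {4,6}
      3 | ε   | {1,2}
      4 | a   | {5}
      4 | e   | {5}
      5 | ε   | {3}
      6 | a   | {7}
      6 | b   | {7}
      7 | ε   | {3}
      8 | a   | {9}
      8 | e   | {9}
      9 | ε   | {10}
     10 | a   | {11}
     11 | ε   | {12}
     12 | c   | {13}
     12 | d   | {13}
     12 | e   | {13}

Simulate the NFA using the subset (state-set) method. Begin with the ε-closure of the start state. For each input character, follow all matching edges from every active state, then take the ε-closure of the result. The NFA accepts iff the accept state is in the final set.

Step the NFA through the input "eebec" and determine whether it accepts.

Answer: REJECT

Derivation:
start: ε-closure({0}) = {0,2,4,6}
'e' @ 1: {1,2,3,4,5,6,8}
'e' @ 2: {1,2,3,4,5,6,8,9,10}
'b' @ 3: {1,2,3,4,6,7,8}
'e' @ 4: {1,2,3,4,5,6,8,9,10}
'c' @ 5: {}  — state set empty
end set {} — state 13 not in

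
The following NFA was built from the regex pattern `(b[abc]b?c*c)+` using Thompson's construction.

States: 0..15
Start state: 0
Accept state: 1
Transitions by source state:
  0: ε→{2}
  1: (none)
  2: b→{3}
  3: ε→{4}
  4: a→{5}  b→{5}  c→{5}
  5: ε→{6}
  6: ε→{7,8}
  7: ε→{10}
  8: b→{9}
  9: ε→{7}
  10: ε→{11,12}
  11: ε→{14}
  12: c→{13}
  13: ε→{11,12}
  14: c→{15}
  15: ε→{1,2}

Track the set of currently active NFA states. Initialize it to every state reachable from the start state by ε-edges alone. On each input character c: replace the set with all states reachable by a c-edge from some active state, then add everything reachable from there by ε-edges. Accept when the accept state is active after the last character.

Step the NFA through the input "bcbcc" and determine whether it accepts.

Answer: ACCEPT

Steps:
start: ε-closure({0}) = {0,2}
'b' @ 1: {3,4}
'c' @ 2: {5,6,7,8,10,11,12,14}
'b' @ 3: {7,9,10,11,12,14}
'c' @ 4: {1,2,11,12,13,14,15}  [accepting]
'c' @ 5: {1,2,11,12,13,14,15}  [accepting]
end set {1,2,11,12,13,14,15} — state 1 in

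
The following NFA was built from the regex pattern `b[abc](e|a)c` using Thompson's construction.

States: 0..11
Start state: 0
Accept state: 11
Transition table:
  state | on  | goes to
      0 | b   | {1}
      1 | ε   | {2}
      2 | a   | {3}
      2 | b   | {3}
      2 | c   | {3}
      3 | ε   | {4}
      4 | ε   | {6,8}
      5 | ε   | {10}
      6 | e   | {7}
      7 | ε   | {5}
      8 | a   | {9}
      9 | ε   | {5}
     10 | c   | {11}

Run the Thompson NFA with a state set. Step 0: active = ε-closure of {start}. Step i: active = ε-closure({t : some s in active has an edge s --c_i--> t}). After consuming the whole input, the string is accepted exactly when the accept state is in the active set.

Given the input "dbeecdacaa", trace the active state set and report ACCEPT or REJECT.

initial (ε-close {0}): {0}
'd' @ 1: {}  — no active states
rest 'beecdacaa' ignored (set empty)
end set {} — state 11 not in

Answer: REJECT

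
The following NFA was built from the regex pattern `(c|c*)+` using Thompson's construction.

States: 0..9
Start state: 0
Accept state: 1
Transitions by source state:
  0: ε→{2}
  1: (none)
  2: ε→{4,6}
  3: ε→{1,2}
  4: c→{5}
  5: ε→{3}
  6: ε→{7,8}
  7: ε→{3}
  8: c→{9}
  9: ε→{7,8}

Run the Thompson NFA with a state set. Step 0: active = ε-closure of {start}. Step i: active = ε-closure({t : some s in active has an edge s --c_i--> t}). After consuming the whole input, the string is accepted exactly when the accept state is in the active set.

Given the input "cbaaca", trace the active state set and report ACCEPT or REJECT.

initial (ε-close {0}): {0,1,2,3,4,6,7,8}
'c' @ 1: {1,2,3,4,5,6,7,8,9}  (accept∈set)
'b' @ 2: {}  — dead — no transitions
rest 'aaca' ignored (set empty)
end set {} — state 1 not in

Answer: REJECT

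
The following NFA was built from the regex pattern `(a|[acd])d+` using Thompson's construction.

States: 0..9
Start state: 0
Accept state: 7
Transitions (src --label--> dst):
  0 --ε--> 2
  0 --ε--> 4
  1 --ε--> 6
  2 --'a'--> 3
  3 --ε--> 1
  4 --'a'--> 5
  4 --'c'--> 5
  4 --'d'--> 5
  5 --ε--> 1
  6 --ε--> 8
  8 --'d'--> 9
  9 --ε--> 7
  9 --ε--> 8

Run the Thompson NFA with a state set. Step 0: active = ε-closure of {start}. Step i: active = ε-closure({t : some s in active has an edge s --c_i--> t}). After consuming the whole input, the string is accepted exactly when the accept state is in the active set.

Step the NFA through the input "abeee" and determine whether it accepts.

initial (ε-close {0}): {0,2,4}
'a' @ 1: {1,3,5,6,8}
'b' @ 2: {}  — no active states
rest 'eee' ignored (set empty)
after full input: {}  (accept=7 not in)

Answer: REJECT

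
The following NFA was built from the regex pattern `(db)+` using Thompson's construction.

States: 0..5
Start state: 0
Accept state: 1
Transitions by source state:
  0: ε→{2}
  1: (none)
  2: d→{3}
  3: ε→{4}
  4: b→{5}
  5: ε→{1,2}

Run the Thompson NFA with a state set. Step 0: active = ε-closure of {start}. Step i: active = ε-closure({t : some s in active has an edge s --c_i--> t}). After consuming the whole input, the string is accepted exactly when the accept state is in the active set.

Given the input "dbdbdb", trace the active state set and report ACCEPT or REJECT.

Answer: ACCEPT

Derivation:
start: ε-closure({0}) = {0,2}
'd' @ 1: {3,4}
'b' @ 2: {1,2,5}  [accepting]
'd' @ 3: {3,4}
'b' @ 4: {1,2,5}  [accepting]
'd' @ 5: {3,4}
'b' @ 6: {1,2,5}  [accepting]
final: {1,2,5}; accept 1 in set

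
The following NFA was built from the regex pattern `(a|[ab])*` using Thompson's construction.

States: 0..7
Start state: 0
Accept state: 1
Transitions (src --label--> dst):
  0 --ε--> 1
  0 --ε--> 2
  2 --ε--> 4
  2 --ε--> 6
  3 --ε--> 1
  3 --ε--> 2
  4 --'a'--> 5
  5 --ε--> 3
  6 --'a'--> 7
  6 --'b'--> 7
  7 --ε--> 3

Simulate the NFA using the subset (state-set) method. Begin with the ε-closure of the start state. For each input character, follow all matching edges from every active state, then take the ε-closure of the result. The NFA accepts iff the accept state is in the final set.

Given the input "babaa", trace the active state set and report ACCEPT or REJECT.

Answer: ACCEPT

Trace:
start: ε-closure({0}) = {0,1,2,4,6}
'b' @ 1: {1,2,3,4,6,7}  ✓accept
'a' @ 2: {1,2,3,4,5,6,7}  ✓accept
'b' @ 3: {1,2,3,4,6,7}  ✓accept
'a' @ 4: {1,2,3,4,5,6,7}  ✓accept
'a' @ 5: {1,2,3,4,5,6,7}  ✓accept
end set {1,2,3,4,5,6,7} — state 1 in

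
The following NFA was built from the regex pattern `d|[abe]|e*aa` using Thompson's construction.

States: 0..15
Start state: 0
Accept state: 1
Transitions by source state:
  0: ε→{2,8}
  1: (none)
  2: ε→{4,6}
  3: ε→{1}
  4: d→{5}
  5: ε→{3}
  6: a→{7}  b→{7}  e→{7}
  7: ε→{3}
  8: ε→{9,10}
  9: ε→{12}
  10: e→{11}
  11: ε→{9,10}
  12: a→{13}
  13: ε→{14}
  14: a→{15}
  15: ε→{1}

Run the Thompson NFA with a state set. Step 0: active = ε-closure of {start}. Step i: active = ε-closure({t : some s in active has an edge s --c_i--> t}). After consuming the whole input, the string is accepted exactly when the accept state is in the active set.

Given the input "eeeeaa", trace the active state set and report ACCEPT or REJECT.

start: ε-closure({0}) = {0,2,4,6,8,9,10,12}
'e' @ 1: {1,3,7,9,10,11,12}  ✓accept
'e' @ 2: {9,10,11,12}
'e' @ 3: {9,10,11,12}
'e' @ 4: {9,10,11,12}
'a' @ 5: {13,14}
'a' @ 6: {1,15}  ✓accept
end set {1,15} — state 1 in

Answer: ACCEPT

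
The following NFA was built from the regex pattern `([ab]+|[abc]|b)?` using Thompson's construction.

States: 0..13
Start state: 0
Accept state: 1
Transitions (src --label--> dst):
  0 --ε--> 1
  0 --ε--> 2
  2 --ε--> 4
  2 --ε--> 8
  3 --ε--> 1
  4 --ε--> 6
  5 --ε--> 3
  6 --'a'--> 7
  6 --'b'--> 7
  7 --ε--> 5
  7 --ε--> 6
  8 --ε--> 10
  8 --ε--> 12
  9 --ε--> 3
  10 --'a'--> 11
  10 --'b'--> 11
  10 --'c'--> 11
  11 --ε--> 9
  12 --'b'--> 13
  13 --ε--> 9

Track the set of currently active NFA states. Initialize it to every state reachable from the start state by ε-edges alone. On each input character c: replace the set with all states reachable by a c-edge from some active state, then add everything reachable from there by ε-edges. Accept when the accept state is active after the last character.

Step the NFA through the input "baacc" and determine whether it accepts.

start: ε-closure({0}) = {0,1,2,4,6,8,10,12}
'b' @ 1: {1,3,5,6,7,9,11,13}  [accepting]
'a' @ 2: {1,3,5,6,7}  [accepting]
'a' @ 3: {1,3,5,6,7}  [accepting]
'c' @ 4: {}  — no active states
rest 'c' ignored (set empty)
after full input: {}  (accept=1 not in)

Answer: REJECT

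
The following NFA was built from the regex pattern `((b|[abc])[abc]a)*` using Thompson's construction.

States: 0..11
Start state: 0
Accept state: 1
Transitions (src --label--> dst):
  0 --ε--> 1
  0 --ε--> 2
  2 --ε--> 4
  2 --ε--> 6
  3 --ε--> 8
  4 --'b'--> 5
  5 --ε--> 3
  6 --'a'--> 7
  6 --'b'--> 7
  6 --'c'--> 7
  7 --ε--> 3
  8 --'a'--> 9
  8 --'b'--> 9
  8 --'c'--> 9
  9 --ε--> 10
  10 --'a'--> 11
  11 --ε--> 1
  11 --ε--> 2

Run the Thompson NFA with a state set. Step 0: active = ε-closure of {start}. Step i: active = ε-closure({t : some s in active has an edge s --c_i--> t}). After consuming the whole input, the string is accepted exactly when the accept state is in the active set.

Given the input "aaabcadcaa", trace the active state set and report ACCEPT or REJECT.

start: ε-closure({0}) = {0,1,2,4,6}
'a' @ 1: {3,7,8}
'a' @ 2: {9,10}
'a' @ 3: {1,2,4,6,11}  (accept∈set)
'b' @ 4: {3,5,7,8}
'c' @ 5: {9,10}
'a' @ 6: {1,2,4,6,11}  (accept∈set)
'd' @ 7: {}  — state set empty
rest 'caa' ignored (set empty)
after full input: {}  (accept=1 not in)

Answer: REJECT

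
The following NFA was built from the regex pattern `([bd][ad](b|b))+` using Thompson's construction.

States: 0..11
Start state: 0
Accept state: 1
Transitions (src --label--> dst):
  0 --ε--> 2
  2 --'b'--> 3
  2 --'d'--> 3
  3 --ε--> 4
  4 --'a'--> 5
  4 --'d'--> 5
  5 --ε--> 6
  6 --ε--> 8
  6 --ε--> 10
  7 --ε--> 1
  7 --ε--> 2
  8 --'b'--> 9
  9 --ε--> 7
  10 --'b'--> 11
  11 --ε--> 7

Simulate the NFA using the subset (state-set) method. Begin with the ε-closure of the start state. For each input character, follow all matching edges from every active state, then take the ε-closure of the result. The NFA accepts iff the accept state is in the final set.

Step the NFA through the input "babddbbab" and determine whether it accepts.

Answer: ACCEPT

Derivation:
start: ε-closure({0}) = {0,2}
'b' @ 1: {3,4}
'a' @ 2: {5,6,8,10}
'b' @ 3: {1,2,7,9,11}  (accept∈set)
'd' @ 4: {3,4}
'd' @ 5: {5,6,8,10}
'b' @ 6: {1,2,7,9,11}  (accept∈set)
'b' @ 7: {3,4}
'a' @ 8: {5,6,8,10}
'b' @ 9: {1,2,7,9,11}  (accept∈set)
final: {1,2,7,9,11}; accept 1 in set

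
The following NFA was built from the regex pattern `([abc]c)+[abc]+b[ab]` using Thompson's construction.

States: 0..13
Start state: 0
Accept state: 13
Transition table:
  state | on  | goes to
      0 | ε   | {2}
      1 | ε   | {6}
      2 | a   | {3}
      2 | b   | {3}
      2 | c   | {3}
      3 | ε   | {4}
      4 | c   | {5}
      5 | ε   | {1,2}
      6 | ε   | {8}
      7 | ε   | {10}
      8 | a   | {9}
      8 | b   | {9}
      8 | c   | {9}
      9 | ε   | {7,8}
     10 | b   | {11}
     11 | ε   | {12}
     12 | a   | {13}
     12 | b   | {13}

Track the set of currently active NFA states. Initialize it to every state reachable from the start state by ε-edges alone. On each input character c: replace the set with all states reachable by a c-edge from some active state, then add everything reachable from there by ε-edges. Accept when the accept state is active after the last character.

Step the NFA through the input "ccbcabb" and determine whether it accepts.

initial (ε-close {0}): {0,2}
'c' @ 1: {3,4}
'c' @ 2: {1,2,5,6,8}
'b' @ 3: {3,4,7,8,9,10}
'c' @ 4: {1,2,5,6,7,8,9,10}
'a' @ 5: {3,4,7,8,9,10}
'b' @ 6: {7,8,9,10,11,12}
'b' @ 7: {7,8,9,10,11,12,13}  [accepting]
end set {7,8,9,10,11,12,13} — state 13 in

Answer: ACCEPT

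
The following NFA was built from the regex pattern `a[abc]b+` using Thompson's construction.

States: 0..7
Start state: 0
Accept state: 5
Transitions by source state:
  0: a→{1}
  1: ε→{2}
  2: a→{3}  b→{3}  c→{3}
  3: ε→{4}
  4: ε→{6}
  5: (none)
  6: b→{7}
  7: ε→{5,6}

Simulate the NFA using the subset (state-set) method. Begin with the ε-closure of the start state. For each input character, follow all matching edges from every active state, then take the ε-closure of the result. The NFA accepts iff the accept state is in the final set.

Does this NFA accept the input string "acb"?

S₀ = ε-closure({0}) = {0}
'a' @ 1: {1,2}
'c' @ 2: {3,4,6}
'b' @ 3: {5,6,7}  ✓accept
final: {5,6,7}; accept 5 in set

Answer: ACCEPT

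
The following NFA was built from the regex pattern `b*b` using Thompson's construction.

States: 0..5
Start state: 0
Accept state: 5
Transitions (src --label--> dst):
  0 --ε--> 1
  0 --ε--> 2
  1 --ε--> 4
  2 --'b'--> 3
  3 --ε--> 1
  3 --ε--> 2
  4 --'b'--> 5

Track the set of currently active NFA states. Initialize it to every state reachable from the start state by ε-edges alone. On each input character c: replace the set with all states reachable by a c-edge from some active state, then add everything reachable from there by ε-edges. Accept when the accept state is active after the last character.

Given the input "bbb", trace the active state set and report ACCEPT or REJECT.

Answer: ACCEPT

Derivation:
initial (ε-close {0}): {0,1,2,4}
'b' @ 1: {1,2,3,4,5}  (accept∈set)
'b' @ 2: {1,2,3,4,5}  (accept∈set)
'b' @ 3: {1,2,3,4,5}  (accept∈set)
end set {1,2,3,4,5} — state 5 in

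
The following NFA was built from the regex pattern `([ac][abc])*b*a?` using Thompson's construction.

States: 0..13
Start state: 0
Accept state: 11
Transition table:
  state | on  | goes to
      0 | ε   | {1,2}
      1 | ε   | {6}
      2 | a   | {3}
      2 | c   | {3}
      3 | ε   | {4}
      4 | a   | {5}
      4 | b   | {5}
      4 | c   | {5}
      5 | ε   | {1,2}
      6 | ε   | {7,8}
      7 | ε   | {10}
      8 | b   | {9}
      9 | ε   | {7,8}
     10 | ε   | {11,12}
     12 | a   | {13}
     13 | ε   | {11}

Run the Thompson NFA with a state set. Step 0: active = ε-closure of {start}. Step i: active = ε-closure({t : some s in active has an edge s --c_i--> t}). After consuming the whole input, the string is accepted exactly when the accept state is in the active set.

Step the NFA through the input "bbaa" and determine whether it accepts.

Answer: REJECT

Derivation:
initial (ε-close {0}): {0,1,2,6,7,8,10,11,12}
'b' @ 1: {7,8,9,10,11,12}  ✓accept
'b' @ 2: {7,8,9,10,11,12}  ✓accept
'a' @ 3: {11,13}  ✓accept
'a' @ 4: {}  — dead — no transitions
final: {}; accept 11 not in set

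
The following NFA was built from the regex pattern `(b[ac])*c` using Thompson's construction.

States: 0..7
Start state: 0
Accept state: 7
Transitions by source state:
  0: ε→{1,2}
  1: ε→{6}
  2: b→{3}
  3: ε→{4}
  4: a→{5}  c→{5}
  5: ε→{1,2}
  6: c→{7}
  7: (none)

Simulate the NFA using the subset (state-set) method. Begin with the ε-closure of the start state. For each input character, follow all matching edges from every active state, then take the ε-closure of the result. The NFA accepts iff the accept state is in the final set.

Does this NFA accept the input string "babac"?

start: ε-closure({0}) = {0,1,2,6}
'b' @ 1: {3,4}
'a' @ 2: {1,2,5,6}
'b' @ 3: {3,4}
'a' @ 4: {1,2,5,6}
'c' @ 5: {7}  ✓accept
end set {7} — state 7 in

Answer: ACCEPT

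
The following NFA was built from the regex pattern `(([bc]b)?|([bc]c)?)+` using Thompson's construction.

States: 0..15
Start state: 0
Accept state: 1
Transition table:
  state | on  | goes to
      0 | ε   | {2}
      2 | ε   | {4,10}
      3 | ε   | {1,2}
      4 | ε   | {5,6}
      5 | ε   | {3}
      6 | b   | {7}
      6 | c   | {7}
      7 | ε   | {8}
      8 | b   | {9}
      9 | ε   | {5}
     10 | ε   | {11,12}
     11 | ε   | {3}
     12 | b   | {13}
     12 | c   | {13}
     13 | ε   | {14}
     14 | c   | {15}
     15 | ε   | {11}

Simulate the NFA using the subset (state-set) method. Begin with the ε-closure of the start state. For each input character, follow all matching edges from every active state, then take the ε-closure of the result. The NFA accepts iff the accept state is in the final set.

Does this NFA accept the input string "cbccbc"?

Answer: ACCEPT

Trace:
S₀ = ε-closure({0}) = {0,1,2,3,4,5,6,10,11,12}
'c' @ 1: {7,8,13,14}
'b' @ 2: {1,2,3,4,5,6,9,10,11,12}  [accepting]
'c' @ 3: {7,8,13,14}
'c' @ 4: {1,2,3,4,5,6,10,11,12,15}  [accepting]
'b' @ 5: {7,8,13,14}
'c' @ 6: {1,2,3,4,5,6,10,11,12,15}  [accepting]
end set {1,2,3,4,5,6,10,11,12,15} — state 1 in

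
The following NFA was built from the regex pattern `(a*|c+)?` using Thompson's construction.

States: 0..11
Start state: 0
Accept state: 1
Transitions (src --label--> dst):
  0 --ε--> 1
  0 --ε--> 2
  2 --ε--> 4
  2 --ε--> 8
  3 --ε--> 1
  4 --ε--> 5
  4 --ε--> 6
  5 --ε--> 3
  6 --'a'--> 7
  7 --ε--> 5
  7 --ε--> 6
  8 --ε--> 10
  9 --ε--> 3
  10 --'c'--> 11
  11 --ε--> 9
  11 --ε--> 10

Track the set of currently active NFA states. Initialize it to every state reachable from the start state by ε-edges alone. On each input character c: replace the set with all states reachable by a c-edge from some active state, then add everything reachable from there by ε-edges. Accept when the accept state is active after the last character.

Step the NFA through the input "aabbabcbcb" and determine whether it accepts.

Answer: REJECT

Steps:
start: ε-closure({0}) = {0,1,2,3,4,5,6,8,10}
'a' @ 1: {1,3,5,6,7}  ✓accept
'a' @ 2: {1,3,5,6,7}  ✓accept
'b' @ 3: {}  — no active states
rest 'babcbcb' ignored (set empty)
final: {}; accept 1 not in set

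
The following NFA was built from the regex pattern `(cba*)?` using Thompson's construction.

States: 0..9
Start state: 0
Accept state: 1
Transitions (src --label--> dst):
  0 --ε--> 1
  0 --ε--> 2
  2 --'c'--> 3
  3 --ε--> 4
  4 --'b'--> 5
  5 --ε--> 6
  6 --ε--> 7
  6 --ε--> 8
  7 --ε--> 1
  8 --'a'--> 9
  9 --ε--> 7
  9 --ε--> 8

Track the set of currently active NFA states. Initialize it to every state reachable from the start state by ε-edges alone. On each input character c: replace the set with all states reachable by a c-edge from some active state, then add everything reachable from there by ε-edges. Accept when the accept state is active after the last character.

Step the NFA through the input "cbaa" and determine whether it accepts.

S₀ = ε-closure({0}) = {0,1,2}
'c' @ 1: {3,4}
'b' @ 2: {1,5,6,7,8}  [accepting]
'a' @ 3: {1,7,8,9}  [accepting]
'a' @ 4: {1,7,8,9}  [accepting]
final: {1,7,8,9}; accept 1 in set

Answer: ACCEPT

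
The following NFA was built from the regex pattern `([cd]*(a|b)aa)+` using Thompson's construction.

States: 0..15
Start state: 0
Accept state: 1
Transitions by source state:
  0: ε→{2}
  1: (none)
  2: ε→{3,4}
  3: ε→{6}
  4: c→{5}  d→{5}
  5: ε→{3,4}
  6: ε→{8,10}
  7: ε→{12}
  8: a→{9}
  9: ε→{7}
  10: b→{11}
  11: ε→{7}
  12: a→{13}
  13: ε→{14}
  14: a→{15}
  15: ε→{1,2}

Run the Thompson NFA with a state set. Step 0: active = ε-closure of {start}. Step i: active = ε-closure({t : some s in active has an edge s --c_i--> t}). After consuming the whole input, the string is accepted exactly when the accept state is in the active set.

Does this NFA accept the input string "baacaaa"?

start: ε-closure({0}) = {0,2,3,4,6,8,10}
'b' @ 1: {7,11,12}
'a' @ 2: {13,14}
'a' @ 3: {1,2,3,4,6,8,10,15}  (accept∈set)
'c' @ 4: {3,4,5,6,8,10}
'a' @ 5: {7,9,12}
'a' @ 6: {13,14}
'a' @ 7: {1,2,3,4,6,8,10,15}  (accept∈set)
end set {1,2,3,4,6,8,10,15} — state 1 in

Answer: ACCEPT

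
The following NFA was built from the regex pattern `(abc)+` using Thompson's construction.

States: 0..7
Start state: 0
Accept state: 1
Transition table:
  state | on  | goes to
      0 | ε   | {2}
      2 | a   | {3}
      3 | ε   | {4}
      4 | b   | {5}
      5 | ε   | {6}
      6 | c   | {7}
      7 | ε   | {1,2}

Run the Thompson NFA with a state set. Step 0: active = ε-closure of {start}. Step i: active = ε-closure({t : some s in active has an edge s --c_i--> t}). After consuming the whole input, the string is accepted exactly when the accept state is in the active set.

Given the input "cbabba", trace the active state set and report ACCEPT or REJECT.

initial (ε-close {0}): {0,2}
'c' @ 1: {}  — no active states
rest 'babba' ignored (set empty)
after full input: {}  (accept=1 not in)

Answer: REJECT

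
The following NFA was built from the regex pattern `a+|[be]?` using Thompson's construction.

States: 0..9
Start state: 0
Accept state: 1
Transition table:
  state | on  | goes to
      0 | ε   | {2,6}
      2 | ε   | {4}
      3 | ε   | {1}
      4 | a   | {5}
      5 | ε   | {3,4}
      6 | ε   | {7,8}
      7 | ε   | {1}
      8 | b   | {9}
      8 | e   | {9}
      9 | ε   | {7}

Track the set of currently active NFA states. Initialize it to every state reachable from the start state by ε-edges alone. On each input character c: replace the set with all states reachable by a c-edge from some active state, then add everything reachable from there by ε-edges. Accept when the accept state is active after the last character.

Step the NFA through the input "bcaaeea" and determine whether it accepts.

Answer: REJECT

Steps:
start: ε-closure({0}) = {0,1,2,4,6,7,8}
'b' @ 1: {1,7,9}  ✓accept
'c' @ 2: {}  — state set empty
rest 'aaeea' ignored (set empty)
after full input: {}  (accept=1 not in)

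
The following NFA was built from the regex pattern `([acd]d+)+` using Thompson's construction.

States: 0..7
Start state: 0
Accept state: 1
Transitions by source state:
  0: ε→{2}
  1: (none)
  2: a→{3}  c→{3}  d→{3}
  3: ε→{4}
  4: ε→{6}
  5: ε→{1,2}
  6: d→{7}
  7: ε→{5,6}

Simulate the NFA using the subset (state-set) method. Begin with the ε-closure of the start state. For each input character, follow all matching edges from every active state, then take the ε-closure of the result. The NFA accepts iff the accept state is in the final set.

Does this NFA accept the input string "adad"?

Answer: ACCEPT

Steps:
initial (ε-close {0}): {0,2}
'a' @ 1: {3,4,6}
'd' @ 2: {1,2,5,6,7}  ✓accept
'a' @ 3: {3,4,6}
'd' @ 4: {1,2,5,6,7}  ✓accept
final: {1,2,5,6,7}; accept 1 in set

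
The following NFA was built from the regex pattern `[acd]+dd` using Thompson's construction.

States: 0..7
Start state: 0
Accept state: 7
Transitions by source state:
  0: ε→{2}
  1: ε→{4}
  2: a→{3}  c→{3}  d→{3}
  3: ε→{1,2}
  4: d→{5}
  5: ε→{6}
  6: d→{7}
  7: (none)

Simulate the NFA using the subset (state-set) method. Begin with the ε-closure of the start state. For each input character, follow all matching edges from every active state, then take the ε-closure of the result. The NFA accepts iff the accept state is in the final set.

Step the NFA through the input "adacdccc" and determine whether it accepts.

initial (ε-close {0}): {0,2}
'a' @ 1: {1,2,3,4}
'd' @ 2: {1,2,3,4,5,6}
'a' @ 3: {1,2,3,4}
'c' @ 4: {1,2,3,4}
'd' @ 5: {1,2,3,4,5,6}
'c' @ 6: {1,2,3,4}
'c' @ 7: {1,2,3,4}
'c' @ 8: {1,2,3,4}
after full input: {1,2,3,4}  (accept=7 not in)

Answer: REJECT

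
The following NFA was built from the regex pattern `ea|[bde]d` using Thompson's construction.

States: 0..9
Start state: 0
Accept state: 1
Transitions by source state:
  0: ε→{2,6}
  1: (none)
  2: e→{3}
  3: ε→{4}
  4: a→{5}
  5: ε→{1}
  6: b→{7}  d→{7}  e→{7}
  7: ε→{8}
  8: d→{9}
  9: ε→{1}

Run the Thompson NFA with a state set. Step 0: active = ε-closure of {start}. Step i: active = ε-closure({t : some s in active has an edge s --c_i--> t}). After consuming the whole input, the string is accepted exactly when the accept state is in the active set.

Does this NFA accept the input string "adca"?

Answer: REJECT

Derivation:
start: ε-closure({0}) = {0,2,6}
'a' @ 1: {}  — state set empty
rest 'dca' ignored (set empty)
end set {} — state 1 not in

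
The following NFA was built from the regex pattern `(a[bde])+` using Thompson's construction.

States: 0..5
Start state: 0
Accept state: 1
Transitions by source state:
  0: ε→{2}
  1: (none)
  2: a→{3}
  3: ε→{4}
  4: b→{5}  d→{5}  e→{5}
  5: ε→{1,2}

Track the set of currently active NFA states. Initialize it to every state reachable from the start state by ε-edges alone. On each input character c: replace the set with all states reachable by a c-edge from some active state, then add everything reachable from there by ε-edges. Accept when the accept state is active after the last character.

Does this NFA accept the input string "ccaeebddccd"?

Answer: REJECT

Trace:
S₀ = ε-closure({0}) = {0,2}
'c' @ 1: {}  — state set empty
rest 'caeebddccd' ignored (set empty)
final: {}; accept 1 not in set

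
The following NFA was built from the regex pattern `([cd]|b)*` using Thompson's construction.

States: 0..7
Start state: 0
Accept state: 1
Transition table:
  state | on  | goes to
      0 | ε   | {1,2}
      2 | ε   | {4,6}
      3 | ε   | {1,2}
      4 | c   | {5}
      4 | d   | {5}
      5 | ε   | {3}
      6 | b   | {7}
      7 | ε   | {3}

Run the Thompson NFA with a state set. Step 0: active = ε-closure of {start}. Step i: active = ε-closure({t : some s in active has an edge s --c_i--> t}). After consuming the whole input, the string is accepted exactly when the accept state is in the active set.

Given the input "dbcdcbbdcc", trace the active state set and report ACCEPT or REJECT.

Answer: ACCEPT

Trace:
initial (ε-close {0}): {0,1,2,4,6}
'd' @ 1: {1,2,3,4,5,6}  [accepting]
'b' @ 2: {1,2,3,4,6,7}  [accepting]
'c' @ 3: {1,2,3,4,5,6}  [accepting]
'd' @ 4: {1,2,3,4,5,6}  [accepting]
'c' @ 5: {1,2,3,4,5,6}  [accepting]
'b' @ 6: {1,2,3,4,6,7}  [accepting]
'b' @ 7: {1,2,3,4,6,7}  [accepting]
'd' @ 8: {1,2,3,4,5,6}  [accepting]
'c' @ 9: {1,2,3,4,5,6}  [accepting]
'c' @ 10: {1,2,3,4,5,6}  [accepting]
final: {1,2,3,4,5,6}; accept 1 in set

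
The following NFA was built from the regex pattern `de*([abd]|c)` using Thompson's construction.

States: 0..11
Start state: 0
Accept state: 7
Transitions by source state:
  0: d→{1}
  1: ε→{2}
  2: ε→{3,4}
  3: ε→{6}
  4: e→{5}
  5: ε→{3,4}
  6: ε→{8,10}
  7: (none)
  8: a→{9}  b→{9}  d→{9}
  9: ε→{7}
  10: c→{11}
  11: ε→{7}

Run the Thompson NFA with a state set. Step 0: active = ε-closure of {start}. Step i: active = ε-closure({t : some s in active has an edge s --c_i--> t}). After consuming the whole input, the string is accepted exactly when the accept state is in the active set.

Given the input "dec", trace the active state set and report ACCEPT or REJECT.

Answer: ACCEPT

Steps:
S₀ = ε-closure({0}) = {0}
'd' @ 1: {1,2,3,4,6,8,10}
'e' @ 2: {3,4,5,6,8,10}
'c' @ 3: {7,11}  (accept∈set)
final: {7,11}; accept 7 in set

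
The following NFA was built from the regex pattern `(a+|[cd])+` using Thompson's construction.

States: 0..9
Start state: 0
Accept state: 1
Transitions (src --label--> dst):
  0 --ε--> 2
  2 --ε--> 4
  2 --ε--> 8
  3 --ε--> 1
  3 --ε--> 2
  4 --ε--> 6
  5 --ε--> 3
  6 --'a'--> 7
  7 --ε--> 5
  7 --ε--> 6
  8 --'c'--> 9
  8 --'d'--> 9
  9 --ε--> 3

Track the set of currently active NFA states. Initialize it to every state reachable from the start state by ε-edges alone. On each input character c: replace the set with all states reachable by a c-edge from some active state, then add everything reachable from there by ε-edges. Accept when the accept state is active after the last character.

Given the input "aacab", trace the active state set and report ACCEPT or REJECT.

Answer: REJECT

Derivation:
S₀ = ε-closure({0}) = {0,2,4,6,8}
'a' @ 1: {1,2,3,4,5,6,7,8}  (accept∈set)
'a' @ 2: {1,2,3,4,5,6,7,8}  (accept∈set)
'c' @ 3: {1,2,3,4,6,8,9}  (accept∈set)
'a' @ 4: {1,2,3,4,5,6,7,8}  (accept∈set)
'b' @ 5: {}  — dead — no transitions
end set {} — state 1 not in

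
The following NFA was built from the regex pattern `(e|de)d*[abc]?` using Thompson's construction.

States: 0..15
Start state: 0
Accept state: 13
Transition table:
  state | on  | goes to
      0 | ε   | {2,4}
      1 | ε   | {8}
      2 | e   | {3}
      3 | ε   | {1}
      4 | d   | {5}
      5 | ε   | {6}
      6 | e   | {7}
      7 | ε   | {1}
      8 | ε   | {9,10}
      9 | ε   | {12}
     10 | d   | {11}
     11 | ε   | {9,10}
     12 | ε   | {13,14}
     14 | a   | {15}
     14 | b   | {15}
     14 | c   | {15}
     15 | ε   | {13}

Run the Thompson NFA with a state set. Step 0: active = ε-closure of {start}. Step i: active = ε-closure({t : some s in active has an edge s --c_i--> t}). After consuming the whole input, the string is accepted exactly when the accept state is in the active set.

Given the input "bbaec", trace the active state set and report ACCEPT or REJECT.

Answer: REJECT

Derivation:
start: ε-closure({0}) = {0,2,4}
'b' @ 1: {}  — state set empty
rest 'baec' ignored (set empty)
final: {}; accept 13 not in set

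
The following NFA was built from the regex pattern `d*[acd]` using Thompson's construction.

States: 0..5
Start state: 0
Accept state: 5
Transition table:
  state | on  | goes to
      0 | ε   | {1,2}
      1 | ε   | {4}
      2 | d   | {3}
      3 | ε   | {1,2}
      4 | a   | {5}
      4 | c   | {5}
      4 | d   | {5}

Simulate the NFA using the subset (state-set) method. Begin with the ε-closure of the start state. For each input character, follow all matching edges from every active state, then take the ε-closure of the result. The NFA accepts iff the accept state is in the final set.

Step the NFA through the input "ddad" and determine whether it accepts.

Answer: REJECT

Steps:
initial (ε-close {0}): {0,1,2,4}
'd' @ 1: {1,2,3,4,5}  ✓accept
'd' @ 2: {1,2,3,4,5}  ✓accept
'a' @ 3: {5}  ✓accept
'd' @ 4: {}  — no active states
after full input: {}  (accept=5 not in)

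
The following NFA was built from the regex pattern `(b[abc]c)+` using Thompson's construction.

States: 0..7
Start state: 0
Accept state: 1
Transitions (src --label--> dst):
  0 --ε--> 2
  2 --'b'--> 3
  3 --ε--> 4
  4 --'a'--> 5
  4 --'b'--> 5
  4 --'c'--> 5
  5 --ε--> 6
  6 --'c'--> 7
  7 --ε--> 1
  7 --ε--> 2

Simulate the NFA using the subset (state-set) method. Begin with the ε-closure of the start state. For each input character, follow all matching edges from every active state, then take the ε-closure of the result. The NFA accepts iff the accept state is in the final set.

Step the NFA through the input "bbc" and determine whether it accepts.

start: ε-closure({0}) = {0,2}
'b' @ 1: {3,4}
'b' @ 2: {5,6}
'c' @ 3: {1,2,7}  [accepting]
end set {1,2,7} — state 1 in

Answer: ACCEPT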